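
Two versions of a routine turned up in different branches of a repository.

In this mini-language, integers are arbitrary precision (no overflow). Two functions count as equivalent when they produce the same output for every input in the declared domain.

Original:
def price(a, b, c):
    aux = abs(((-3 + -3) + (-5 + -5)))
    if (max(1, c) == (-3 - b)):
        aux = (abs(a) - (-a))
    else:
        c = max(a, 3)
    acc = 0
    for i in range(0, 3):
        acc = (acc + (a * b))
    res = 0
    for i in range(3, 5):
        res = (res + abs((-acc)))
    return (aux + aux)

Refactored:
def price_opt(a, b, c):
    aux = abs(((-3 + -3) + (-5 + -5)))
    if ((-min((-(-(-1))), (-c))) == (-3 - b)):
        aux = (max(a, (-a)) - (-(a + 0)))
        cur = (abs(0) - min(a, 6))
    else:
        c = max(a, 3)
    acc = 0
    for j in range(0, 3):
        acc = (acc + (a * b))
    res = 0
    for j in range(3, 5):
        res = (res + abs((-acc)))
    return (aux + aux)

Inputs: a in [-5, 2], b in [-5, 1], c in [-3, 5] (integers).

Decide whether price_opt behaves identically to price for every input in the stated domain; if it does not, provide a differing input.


Although constant usage differs, and statement counts differ, and min/max/abs usage differs, and arithmetic usage differs, and local variable names differ, 504/504 inputs agree.
verdict: equivalent


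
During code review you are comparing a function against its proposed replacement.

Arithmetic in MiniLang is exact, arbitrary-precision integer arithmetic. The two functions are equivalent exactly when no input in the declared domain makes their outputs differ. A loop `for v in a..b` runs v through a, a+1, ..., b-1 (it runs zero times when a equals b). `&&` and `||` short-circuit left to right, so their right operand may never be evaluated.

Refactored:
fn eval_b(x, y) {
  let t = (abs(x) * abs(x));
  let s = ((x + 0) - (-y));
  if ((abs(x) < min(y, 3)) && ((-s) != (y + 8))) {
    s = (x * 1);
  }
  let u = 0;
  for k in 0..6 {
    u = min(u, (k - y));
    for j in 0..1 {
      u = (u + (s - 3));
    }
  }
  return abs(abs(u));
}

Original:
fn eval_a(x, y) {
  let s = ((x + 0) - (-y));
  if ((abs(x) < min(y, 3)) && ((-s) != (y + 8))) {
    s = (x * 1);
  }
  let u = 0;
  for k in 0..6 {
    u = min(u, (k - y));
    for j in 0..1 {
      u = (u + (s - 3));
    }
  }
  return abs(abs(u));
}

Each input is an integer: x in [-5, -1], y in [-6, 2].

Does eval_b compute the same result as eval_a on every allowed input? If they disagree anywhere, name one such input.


Side by side, the visible changes include: arithmetic usage differs; and min/max/abs usage differs; and statement counts differ; and local variable names differ.
Tracing x=-3, y=0: eval_a: s = -3; ((abs(x) < min(y, 3)) && ((-s) != (y + 8))) -> false; u = 0; [k=0]; u = 0; [j=0]; u = -6; [k=1]; u = -6; [j=0]; u = -12; [k=2]; u = -12; [j=0]; u = -18; [k=3]; u = -18; [j=0]; u = -24; [k=4]; u = -24; [j=0]; u = -30; [k=5]; u = -30; [j=0]; u = -36; return 36 | eval_b: t = 9; s = -3; ((abs(x) < min(y, 3)) && ((-s) != (y + 8))) -> false; u = 0; [k=0]; u = 0; [j=0]; u = -6; [k=1]; u = -6; [j=0]; u = -12; [k=2]; u = -12; [j=0]; u = -18; [k=3]; u = -18; [j=0]; u = -24; [k=4]; u = -24; [j=0]; u = -30; [k=5]; u = -30; [j=0]; u = -36; return 36 — matching result 36.
Checked all 45 inputs in the declared domain: the outputs agree on every one.
verdict: equivalent


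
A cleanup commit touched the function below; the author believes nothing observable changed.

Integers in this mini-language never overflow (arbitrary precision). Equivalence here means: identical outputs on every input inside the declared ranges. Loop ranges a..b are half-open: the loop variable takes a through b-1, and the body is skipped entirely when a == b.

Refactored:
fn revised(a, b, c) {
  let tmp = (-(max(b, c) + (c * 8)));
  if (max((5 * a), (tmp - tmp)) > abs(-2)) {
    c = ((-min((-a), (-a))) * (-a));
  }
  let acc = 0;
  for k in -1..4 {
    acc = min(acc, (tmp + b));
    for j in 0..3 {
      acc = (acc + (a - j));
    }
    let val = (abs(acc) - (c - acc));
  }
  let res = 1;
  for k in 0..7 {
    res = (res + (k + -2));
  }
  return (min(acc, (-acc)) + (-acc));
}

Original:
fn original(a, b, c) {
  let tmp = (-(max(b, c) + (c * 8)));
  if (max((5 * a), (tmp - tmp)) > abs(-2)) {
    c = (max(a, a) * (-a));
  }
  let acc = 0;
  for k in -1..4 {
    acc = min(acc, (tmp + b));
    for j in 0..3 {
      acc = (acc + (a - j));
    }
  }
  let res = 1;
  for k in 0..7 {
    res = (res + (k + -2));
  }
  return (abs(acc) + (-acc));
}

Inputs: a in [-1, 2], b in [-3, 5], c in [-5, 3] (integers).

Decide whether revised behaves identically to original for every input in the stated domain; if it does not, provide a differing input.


There is a counterexample at a=-1, b=-3, c=-5: 60 on one side, 0 on the other.
original: tmp becomes 43; next (max((5 * a), (tmp - tmp)) > abs(-2)) evaluates to false; next acc becomes 0; next at k=-1:; next acc becomes 0; next at j=0:; next acc becomes -1; next at j=1:; next acc becomes -3; next at j=2:; next acc becomes -6; next at k=0:; next acc becomes -6; next at j=0:; next acc becomes -7; next at j=1:; next acc becomes -9; next at j=2:; next acc becomes -12; next at k=1:; next acc becomes -12; next at j=0:; next acc becomes -13; next at j=1:; next acc becomes -15; next at j=2:; next acc becomes -18; next at k=2:; next acc becomes -18; next at j=0:; next acc becomes -19; next at j=1:; next acc becomes -21; next at j=2:; next acc becomes -24; next at k=3:; next acc becomes -24; next at j=0:; next acc becomes -25; next at j=1:; next acc becomes -27; next at j=2:; next acc becomes -30; next res becomes 1; next at k=0:; next res becomes -1; next at k=1:; next res becomes -2; next at k=2:; next res becomes -2; next at k=3:; next res becomes -1; next at k=4:; next res becomes 1; next at k=5:; next res becomes 4; next at k=6:; next res becomes 8; next final value 60
revised: tmp becomes 43; next (max((5 * a), (tmp - tmp)) > abs(-2)) evaluates to false; next acc becomes 0; next at k=-1:; next acc becomes 0; next at j=0:; next acc becomes -1; next at j=1:; next acc becomes -3; next at j=2:; next acc becomes -6; next val becomes 5; next at k=0:; next acc becomes -6; next at j=0:; next acc becomes -7; next at j=1:; next acc becomes -9; next at j=2:; next acc becomes -12; next val becomes 5; next at k=1:; next acc becomes -12; next at j=0:; next acc becomes -13; next at j=1:; next acc becomes -15; next at j=2:; next acc becomes -18; next val becomes 5; next at k=2:; next acc becomes -18; next at j=0:; next acc becomes -19; next at j=1:; next acc becomes -21; next at j=2:; next acc becomes -24; next val becomes 5; next at k=3:; next acc becomes -24; next at j=0:; next acc becomes -25; next at j=1:; next acc becomes -27; next at j=2:; next acc becomes -30; next val becomes 5; next res becomes 1; next at k=0:; next res becomes -1; next at k=1:; next res becomes -2; next at k=2:; next res becomes -2; next at k=3:; next res becomes -1; next at k=4:; next res becomes 1; next at k=5:; next res becomes 4; next at k=6:; next res becomes 8; next final value 0
verdict: not equivalent; witness: a=-1, b=-3, c=-5


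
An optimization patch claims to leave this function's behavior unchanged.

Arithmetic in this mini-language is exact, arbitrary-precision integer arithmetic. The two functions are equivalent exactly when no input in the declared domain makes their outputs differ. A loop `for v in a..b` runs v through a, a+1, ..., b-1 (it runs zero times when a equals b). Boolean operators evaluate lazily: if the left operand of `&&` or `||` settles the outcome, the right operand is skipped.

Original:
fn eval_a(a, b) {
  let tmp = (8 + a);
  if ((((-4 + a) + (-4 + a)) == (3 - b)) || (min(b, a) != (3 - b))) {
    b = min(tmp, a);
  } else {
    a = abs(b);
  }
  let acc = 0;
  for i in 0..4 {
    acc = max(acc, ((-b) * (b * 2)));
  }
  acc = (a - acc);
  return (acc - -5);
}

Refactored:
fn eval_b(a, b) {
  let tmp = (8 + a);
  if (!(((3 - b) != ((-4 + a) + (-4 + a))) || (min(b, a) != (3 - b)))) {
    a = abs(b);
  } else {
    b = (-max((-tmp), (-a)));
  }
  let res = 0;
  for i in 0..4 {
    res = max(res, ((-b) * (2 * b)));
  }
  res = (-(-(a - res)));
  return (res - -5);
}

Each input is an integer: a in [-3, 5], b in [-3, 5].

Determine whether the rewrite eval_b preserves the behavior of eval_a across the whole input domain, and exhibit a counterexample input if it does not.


Try a=-2, b=5.
eval_a: tmp becomes 6; next ((((-4 + a) + (-4 + a)) == (3 - b)) || (min(b, a) != (3 - b))) evaluates to false; next a becomes 5; next acc becomes 0; next at i=0:; next acc becomes 0; next at i=1:; next acc becomes 0; next at i=2:; next acc becomes 0; next at i=3:; next acc becomes 0; next acc becomes 5; next final value 10
eval_b: tmp becomes 6; next (!(((3 - b) != ((-4 + a) + (-4 + a))) || (min(b, a) != (3 - b)))) evaluates to false; next b becomes -2; next res becomes 0; next at i=0:; next res becomes 0; next at i=1:; next res becomes 0; next at i=2:; next res becomes 0; next at i=3:; next res becomes 0; next res becomes -2; next final value 3
10 != 3, so the rewrite changes behavior.
verdict: not equivalent; witness: a=-2, b=5


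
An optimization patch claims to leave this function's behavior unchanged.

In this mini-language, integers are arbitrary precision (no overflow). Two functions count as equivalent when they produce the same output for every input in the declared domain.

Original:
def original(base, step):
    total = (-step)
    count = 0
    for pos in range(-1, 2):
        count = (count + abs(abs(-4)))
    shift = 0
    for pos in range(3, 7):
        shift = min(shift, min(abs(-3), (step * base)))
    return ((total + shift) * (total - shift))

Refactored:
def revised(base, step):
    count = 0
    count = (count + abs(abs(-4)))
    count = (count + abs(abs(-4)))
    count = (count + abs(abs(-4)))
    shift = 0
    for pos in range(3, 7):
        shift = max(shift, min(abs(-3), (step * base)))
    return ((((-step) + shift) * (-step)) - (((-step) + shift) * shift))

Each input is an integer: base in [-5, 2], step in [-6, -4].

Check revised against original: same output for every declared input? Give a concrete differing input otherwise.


Consider the input base=-5, step=-6.
original: total := 6 | count := 0 | iter pos=-1: | count := 4 | iter pos=0: | count := 8 | iter pos=1: | count := 12 | shift := 0 | iter pos=3: | shift := 0 | iter pos=4: | shift := 0 | iter pos=5: | shift := 0 | iter pos=6: | shift := 0 | result 36
revised: count := 0 | count := 4 | count := 8 | count := 12 | shift := 0 | iter pos=3: | shift := 3 | iter pos=4: | shift := 3 | iter pos=5: | shift := 3 | iter pos=6: | shift := 3 | result 27
36 != 27, so the rewrite changes behavior.
verdict: not equivalent; witness: base=-5, step=-6


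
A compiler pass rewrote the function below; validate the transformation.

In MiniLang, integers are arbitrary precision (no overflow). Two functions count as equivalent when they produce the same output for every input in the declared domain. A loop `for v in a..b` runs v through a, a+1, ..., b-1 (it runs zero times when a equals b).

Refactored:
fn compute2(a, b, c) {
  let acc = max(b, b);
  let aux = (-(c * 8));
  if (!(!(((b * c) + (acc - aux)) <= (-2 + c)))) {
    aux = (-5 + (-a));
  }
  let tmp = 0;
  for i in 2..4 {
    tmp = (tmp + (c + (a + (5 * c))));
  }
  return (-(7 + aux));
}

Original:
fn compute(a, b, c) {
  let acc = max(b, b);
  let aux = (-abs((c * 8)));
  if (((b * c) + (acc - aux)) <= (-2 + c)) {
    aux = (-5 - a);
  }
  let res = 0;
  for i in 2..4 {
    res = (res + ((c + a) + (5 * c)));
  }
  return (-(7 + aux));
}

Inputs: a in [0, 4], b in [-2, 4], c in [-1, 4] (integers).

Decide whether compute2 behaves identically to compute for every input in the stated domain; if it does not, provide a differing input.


These are not equivalent — on a=0, b=-2, c=-1 the outputs split (1 vs -2).
compute: acc becomes -2; next aux becomes -8; next (((b * c) + (acc - aux)) <= (-2 + c)) evaluates to false; next res becomes 0; next at i=2:; next res becomes -6; next at i=3:; next res becomes -12; next final value 1
compute2: acc becomes -2; next aux becomes 8; next (!(!(((b * c) + (acc - aux)) <= (-2 + c)))) evaluates to true; next aux becomes -5; next tmp becomes 0; next at i=2:; next tmp becomes -6; next at i=3:; next tmp becomes -12; next final value -2
verdict: not equivalent; witness: a=0, b=-2, c=-1


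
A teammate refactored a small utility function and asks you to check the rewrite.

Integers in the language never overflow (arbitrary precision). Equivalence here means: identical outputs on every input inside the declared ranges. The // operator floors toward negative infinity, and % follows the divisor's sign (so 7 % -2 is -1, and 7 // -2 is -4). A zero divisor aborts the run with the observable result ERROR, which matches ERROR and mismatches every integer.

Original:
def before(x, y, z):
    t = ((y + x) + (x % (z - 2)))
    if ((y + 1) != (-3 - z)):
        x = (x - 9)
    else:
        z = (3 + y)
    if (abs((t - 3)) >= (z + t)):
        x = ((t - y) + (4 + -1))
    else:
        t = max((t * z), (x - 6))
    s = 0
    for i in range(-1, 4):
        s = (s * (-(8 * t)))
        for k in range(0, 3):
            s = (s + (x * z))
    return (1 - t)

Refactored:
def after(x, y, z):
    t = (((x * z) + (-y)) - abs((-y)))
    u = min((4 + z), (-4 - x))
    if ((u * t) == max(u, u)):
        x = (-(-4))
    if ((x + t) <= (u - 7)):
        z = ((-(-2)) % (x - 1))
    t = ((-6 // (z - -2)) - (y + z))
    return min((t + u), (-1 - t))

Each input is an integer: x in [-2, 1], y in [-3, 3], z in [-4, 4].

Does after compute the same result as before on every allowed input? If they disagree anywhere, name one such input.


At x=-2, y=-3, z=-4: before gives 8, after gives -11.
verdict: not equivalent; witness: x=-2, y=-3, z=-4


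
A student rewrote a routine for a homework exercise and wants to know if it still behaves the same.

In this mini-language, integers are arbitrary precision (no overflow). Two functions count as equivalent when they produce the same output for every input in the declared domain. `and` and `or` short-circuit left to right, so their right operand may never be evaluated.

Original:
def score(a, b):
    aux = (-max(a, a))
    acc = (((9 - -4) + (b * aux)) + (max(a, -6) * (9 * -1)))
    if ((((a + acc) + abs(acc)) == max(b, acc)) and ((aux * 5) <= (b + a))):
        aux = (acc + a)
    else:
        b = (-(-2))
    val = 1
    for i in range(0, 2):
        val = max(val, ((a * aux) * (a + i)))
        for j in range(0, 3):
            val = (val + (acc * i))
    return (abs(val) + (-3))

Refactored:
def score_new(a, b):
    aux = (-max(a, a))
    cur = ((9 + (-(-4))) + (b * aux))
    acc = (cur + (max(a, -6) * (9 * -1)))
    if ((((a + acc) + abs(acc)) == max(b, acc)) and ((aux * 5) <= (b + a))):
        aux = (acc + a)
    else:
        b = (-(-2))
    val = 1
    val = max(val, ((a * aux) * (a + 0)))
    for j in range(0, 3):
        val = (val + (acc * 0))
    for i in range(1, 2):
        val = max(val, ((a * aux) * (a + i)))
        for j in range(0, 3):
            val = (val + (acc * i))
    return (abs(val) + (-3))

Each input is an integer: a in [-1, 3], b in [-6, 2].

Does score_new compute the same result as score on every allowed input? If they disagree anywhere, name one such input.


Reading the diff, among the changes: loop structure differs, plus min/max/abs usage differs, plus statement counts differ, plus constant usage differs, plus arithmetic usage differs, plus local variable names differ.
As a probe, take a=2, b=-3: score runs aux = -2; acc = 1; ((((a + acc) + abs(acc)) == max(b, acc)) and ((aux * 5) <= (b + a))) -> false; b = 2; val = 1; [i=0]; val = 1; [j=0]; val = 1; [j=1]; val = 1; [j=2]; val = 1; [i=1]; val = 1; [j=0]; val = 2; [j=1]; val = 3; [j=2]; val = 4; return 1; score_new runs aux = -2; cur = 19; acc = 1; ((((a + acc) + abs(acc)) == max(b, acc)) and ((aux * 5) <= (b + a))) -> false; b = 2; val = 1; val = 1; [j=0]; val = 1; [j=1]; val = 1; [j=2]; val = 1; [i=1]; val = 1; [j=0]; val = 2; [j=1]; val = 3; [j=2]; val = 4; return 1; both end at 1.
Sweeping the whole domain (45 inputs) finds no disagreement.
verdict: equivalent


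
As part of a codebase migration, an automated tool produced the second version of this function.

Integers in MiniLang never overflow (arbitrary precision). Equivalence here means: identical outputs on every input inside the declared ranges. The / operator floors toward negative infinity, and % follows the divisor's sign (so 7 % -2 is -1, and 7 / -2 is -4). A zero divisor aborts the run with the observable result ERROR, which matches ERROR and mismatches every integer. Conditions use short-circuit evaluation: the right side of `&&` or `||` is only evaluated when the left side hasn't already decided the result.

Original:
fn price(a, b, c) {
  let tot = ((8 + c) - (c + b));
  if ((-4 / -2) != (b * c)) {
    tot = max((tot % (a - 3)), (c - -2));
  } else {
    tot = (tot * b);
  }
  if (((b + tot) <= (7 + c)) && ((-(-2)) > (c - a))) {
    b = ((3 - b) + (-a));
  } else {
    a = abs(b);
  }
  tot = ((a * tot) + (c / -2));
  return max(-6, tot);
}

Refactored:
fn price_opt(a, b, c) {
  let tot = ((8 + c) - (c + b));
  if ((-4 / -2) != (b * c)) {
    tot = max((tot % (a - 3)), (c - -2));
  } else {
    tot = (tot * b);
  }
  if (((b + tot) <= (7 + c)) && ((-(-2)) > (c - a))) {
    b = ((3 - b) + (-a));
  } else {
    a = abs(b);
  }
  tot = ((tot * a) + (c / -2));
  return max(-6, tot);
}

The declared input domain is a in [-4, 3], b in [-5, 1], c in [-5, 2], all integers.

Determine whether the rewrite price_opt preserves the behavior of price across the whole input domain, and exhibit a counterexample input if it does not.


Comparing the listings, the differences include: same computation, different form.
Tracing a=1, b=-1, c=-5: price: tot := 9 | ((-4 / -2) != (b * c)): true | tot := -1 | (((b + tot) <= (7 + c)) && ((-(-2)) > (c - a))): true | b := 3 | tot := 1 | result 1 | price_opt: tot := 9 | ((-4 / -2) != (b * c)): true | tot := -1 | (((b + tot) <= (7 + c)) && ((-(-2)) > (c - a))): true | b := 3 | tot := 1 | result 1 — matching result 1.
Checked all 448 inputs in the declared domain: the outputs agree on every one.
verdict: equivalent


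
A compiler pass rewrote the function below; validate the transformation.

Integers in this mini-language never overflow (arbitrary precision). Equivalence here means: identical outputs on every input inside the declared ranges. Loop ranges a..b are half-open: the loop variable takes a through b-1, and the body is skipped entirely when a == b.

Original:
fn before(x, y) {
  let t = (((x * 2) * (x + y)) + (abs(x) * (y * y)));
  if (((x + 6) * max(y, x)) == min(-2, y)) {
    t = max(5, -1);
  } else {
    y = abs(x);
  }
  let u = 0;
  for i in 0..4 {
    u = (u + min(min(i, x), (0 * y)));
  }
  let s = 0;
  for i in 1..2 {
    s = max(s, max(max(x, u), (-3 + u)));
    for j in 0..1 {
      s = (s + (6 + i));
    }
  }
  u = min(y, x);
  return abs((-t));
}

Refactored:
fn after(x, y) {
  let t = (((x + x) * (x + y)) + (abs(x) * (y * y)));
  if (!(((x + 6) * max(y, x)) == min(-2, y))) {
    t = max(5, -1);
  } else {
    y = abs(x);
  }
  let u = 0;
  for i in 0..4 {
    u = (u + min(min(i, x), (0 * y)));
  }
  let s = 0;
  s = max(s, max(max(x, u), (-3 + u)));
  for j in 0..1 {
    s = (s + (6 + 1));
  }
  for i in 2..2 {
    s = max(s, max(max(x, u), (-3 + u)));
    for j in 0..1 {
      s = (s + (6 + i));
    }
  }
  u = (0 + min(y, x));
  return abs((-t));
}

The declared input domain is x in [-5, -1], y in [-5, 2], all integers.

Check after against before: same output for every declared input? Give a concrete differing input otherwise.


Consider the input x=-5, y=-5.
before: t=225, then (((x + 6) * max(y, x)) == min(-2, y)) is true, then t=5, then u=0, then (i=0), then u=-5, then (i=1), then u=-10, then (i=2), then u=-15, then (i=3), then u=-20, then s=0, then (i=1), then s=0, then (j=0), then s=7, then u=-5, then returns 5
after: t=225, then (!(((x + 6) * max(y, x)) == min(-2, y))) is false, then y=5, then u=0, then (i=0), then u=-5, then (i=1), then u=-10, then (i=2), then u=-15, then (i=3), then u=-20, then s=0, then s=0, then (j=0), then s=7, then the loop over i runs zero times, then u=-5, then returns 225
5 against 225: the behavior changed.
verdict: not equivalent; witness: x=-5, y=-5


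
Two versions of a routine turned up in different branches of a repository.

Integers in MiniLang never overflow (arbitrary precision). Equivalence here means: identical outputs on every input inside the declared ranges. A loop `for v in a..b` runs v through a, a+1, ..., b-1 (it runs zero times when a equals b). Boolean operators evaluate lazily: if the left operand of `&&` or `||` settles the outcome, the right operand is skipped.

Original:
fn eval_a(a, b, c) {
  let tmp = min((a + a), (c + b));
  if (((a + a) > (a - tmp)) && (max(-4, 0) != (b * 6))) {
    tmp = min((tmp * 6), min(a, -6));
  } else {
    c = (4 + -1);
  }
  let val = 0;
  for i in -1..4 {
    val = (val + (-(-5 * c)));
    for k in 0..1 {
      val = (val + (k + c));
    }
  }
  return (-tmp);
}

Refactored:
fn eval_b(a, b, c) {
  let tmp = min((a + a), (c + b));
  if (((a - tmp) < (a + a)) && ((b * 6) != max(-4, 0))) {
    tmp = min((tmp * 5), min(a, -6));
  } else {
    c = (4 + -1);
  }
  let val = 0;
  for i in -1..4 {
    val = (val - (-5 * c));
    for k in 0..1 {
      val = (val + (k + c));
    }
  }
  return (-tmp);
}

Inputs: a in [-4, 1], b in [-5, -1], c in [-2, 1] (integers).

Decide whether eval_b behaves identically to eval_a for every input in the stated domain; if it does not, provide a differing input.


Equivalent. Although `6` became `5`, no input in the stated domain can expose it.
Across all 120 domain points the two functions coincide.
Spot check at a=-4, b=-4, c=0 — eval_a: tmp becomes -8; next (((a + a) > (a - tmp)) && (max(-4, 0) != (b * 6))) evaluates to false; next c becomes 3; next val becomes 0; next at i=-1:; next val becomes 15; next at k=0:; next val becomes 18; next at i=0:; next val becomes 33; next at k=0:; next val becomes 36; next at i=1:; next val becomes 51; next at k=0:; next val becomes 54; next at i=2:; next val becomes 69; next at k=0:; next val becomes 72; next at i=3:; next val becomes 87; next at k=0:; next val becomes 90; next final value 8. eval_b: tmp becomes -8; next (((a - tmp) < (a + a)) && ((b * 6) != max(-4, 0))) evaluates to false; next c becomes 3; next val becomes 0; next at i=-1:; next val becomes 15; next at k=0:; next val becomes 18; next at i=0:; next val becomes 33; next at k=0:; next val becomes 36; next at i=1:; next val becomes 51; next at k=0:; next val becomes 54; next at i=2:; next val becomes 69; next at k=0:; next val becomes 72; next at i=3:; next val becomes 87; next at k=0:; next val becomes 90; next final value 8. Both give 8.
verdict: equivalent


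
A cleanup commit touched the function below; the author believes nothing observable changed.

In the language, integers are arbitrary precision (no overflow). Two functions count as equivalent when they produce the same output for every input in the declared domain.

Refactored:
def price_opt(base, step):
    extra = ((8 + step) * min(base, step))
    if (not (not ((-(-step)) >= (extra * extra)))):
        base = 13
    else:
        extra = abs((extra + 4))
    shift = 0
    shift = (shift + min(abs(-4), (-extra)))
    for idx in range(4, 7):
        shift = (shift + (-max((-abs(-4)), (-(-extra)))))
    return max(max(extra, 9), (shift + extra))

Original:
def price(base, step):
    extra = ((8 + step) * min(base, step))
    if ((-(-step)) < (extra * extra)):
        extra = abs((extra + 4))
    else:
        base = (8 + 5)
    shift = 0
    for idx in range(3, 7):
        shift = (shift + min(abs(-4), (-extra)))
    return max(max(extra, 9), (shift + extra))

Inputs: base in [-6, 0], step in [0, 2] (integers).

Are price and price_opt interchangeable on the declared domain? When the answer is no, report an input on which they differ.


The two versions differ — the changes include statement counts differ, comparison usage differs, min/max/abs usage differs, loop structure differs, boolean connective usage differs, constant usage differs.
Tracing base=-1, step=0: price: extra := -8 | ((-(-step)) < (extra * extra)): true | extra := 4 | shift := 0 | iter idx=3: | shift := -4 | iter idx=4: | shift := -8 | iter idx=5: | shift := -12 | iter idx=6: | shift := -16 | result 9 | price_opt: extra := -8 | (not (not ((-(-step)) >= (extra * extra)))): false | extra := 4 | shift := 0 | shift := -4 | iter idx=4: | shift := -8 | iter idx=5: | shift := -12 | iter idx=6: | shift := -16 | result 9 — matching result 9.
An exhaustive pass over the 21 declared inputs shows identical outputs.
verdict: equivalent


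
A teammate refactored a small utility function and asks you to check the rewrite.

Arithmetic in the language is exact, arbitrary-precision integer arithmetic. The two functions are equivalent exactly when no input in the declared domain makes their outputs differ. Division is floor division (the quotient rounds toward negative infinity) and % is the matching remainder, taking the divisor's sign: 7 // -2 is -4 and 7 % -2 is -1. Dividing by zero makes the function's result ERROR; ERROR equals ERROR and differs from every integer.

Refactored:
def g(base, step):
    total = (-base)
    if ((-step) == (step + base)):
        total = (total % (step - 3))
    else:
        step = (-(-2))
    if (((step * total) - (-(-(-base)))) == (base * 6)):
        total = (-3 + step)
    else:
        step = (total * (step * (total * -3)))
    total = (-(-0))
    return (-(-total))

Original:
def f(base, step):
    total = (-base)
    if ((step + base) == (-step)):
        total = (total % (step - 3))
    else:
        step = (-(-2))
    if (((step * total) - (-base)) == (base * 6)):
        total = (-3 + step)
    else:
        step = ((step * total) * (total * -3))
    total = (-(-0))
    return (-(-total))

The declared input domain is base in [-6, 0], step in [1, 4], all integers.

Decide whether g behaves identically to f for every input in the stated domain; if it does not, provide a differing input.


Differences: same computation, different form — yet all 28 inputs agree.
verdict: equivalent


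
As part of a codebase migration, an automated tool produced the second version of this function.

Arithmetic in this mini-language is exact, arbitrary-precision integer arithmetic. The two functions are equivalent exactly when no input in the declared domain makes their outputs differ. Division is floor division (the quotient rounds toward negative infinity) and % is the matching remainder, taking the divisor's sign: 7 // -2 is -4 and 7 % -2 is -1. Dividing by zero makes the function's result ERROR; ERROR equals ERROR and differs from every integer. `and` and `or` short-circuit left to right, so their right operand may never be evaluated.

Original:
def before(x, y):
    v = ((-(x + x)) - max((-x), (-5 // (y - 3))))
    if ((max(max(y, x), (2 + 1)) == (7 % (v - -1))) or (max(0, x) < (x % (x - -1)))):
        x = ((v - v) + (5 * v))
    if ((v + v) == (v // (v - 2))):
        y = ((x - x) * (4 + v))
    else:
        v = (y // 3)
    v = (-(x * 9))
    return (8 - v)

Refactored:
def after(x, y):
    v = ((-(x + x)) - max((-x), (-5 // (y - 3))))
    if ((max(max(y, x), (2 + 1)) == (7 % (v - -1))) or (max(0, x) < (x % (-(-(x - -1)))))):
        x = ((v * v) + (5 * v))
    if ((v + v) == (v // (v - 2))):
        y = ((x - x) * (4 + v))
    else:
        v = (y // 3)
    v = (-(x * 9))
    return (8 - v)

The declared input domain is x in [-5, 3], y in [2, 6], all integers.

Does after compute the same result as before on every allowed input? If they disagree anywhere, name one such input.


Consider the input x=-4, y=2.
before: v=3, then ((max(max(y, x), (2 + 1)) == (7 % (v - -1))) or (max(0, x) < (x % (x - -1)))) is true, then x=15, then ((v + v) == (v // (v - 2))) is false, then v=0, then v=-135, then returns 143
after: v=3, then ((max(max(y, x), (2 + 1)) == (7 % (v - -1))) or (max(0, x) < (x % (-(-(x - -1)))))) is true, then x=24, then ((v + v) == (v // (v - 2))) is false, then v=0, then v=-216, then returns 224
143 vs 224 — the two versions disagree here.
verdict: not equivalent; witness: x=-4, y=2


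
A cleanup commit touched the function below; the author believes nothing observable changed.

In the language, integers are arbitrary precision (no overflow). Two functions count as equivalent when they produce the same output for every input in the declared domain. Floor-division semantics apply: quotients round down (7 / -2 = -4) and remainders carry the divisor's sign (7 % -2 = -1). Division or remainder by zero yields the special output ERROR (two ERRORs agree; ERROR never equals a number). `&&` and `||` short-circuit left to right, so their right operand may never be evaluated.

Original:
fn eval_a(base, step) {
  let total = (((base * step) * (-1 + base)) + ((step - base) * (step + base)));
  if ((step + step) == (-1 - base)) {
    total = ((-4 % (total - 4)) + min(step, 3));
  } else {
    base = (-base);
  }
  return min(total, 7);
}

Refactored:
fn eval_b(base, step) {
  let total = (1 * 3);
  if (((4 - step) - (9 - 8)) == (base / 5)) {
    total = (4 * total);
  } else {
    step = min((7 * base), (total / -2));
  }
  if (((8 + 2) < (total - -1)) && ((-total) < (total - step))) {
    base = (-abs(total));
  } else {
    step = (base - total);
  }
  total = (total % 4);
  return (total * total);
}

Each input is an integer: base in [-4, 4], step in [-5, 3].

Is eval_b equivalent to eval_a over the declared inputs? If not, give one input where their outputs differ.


Not equivalent: base=-4, step=-5 separates them (-91 vs 9).
eval_a: total becomes -91; next ((step + step) == (-1 - base)) evaluates to false; next base becomes 4; next final value -91
eval_b: total becomes 3; next (((4 - step) - (9 - 8)) == (base / 5)) evaluates to false; next step becomes -28; next (((8 + 2) < (total - -1)) && ((-total) < (total - step))) evaluates to false; next step becomes -7; next total becomes 3; next final value 9
verdict: not equivalent; witness: base=-4, step=-5


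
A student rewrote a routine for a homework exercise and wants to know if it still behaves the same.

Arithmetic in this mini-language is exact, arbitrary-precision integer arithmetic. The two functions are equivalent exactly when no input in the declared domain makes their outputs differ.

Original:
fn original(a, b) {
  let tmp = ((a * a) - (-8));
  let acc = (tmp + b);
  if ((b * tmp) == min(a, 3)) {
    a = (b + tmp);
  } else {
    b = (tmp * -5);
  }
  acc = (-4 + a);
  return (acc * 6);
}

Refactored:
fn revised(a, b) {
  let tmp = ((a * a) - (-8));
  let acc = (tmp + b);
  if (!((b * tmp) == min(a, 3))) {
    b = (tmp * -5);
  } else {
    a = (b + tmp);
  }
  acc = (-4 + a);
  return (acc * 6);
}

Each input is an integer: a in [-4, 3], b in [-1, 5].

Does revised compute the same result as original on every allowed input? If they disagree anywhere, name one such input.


Comparing the listings, the differences include: boolean connective usage differs.
Spot check at a=-2, b=2 — original: tmp := 12 | acc := 14 | ((b * tmp) == min(a, 3)): false | b := -60 | acc := -6 | result -36. revised: tmp := 12 | acc := 14 | (!((b * tmp) == min(a, 3))): true | b := -60 | acc := -6 | result -36. Both give -36.
Across all 56 domain points the two functions coincide.
verdict: equivalent


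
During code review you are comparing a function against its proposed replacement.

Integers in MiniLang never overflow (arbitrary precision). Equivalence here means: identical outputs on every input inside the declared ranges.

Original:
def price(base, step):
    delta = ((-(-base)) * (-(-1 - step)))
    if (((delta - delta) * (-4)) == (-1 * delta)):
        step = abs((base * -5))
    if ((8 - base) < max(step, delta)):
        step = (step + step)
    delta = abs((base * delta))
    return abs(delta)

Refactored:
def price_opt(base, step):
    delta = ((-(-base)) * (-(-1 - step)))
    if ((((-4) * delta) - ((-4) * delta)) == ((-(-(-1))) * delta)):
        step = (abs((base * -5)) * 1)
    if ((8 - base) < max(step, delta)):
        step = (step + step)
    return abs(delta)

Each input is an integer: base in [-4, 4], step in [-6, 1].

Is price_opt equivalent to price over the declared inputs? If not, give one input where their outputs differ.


Not equivalent: base=-4, step=-6 separates them (80 vs 20).
price: delta = 20; (((delta - delta) * (-4)) == (-1 * delta)) -> false; ((8 - base) < max(step, delta)) -> true; step = -12; delta = 80; return 80
price_opt: delta = 20; ((((-4) * delta) - ((-4) * delta)) == ((-(-(-1))) * delta)) -> false; ((8 - base) < max(step, delta)) -> true; step = -12; return 20
verdict: not equivalent; witness: base=-4, step=-6


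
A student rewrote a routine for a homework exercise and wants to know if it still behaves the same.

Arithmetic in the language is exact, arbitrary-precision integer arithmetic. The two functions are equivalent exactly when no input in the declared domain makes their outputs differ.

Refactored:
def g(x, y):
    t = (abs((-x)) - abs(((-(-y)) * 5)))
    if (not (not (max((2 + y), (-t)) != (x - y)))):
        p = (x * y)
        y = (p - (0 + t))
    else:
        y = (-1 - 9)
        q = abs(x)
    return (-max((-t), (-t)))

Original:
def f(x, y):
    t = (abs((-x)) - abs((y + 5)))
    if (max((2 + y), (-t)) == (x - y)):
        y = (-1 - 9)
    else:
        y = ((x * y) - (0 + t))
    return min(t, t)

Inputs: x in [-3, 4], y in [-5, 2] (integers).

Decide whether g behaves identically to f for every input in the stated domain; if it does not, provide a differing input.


Not equivalent: x=-3, y=-5 separates them (3 vs -22).
f: t = 3; (max((2 + y), (-t)) == (x - y)) -> false; y = 12; return 3
g: t = -22; (not (not (max((2 + y), (-t)) != (x - y)))) -> true; p = 15; y = 37; return -22
verdict: not equivalent; witness: x=-3, y=-5


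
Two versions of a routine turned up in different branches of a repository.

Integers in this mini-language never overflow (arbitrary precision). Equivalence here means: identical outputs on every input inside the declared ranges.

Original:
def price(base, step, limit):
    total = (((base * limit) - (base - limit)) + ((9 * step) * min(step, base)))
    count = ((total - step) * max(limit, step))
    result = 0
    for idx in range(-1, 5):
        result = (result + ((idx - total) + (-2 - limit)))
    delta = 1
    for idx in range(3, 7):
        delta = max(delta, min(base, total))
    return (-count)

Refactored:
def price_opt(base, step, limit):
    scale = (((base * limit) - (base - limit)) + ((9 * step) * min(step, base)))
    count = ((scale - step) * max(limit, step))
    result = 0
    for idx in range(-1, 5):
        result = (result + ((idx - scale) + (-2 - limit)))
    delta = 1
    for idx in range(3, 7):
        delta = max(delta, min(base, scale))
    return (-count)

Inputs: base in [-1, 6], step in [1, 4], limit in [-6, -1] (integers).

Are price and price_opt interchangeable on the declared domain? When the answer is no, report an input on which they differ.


Side by side, the visible changes include: local variable names differ.
Tracing base=5, step=2, limit=-2: price: total := 19 | count := 34 | result := 0 | iter idx=-1: | result := -20 | iter idx=0: | result := -39 | iter idx=1: | result := -57 | iter idx=2: | result := -74 | iter idx=3: | result := -90 | iter idx=4: | result := -105 | delta := 1 | iter idx=3: | delta := 5 | iter idx=4: | delta := 5 | iter idx=5: | delta := 5 | iter idx=6: | delta := 5 | result -34 | price_opt: scale := 19 | count := 34 | result := 0 | iter idx=-1: | result := -20 | iter idx=0: | result := -39 | iter idx=1: | result := -57 | iter idx=2: | result := -74 | iter idx=3: | result := -90 | iter idx=4: | result := -105 | delta := 1 | iter idx=3: | delta := 5 | iter idx=4: | delta := 5 | iter idx=5: | delta := 5 | iter idx=6: | delta := 5 | result -34 — matching result -34.
Sweeping the whole domain (192 inputs) finds no disagreement.
verdict: equivalent


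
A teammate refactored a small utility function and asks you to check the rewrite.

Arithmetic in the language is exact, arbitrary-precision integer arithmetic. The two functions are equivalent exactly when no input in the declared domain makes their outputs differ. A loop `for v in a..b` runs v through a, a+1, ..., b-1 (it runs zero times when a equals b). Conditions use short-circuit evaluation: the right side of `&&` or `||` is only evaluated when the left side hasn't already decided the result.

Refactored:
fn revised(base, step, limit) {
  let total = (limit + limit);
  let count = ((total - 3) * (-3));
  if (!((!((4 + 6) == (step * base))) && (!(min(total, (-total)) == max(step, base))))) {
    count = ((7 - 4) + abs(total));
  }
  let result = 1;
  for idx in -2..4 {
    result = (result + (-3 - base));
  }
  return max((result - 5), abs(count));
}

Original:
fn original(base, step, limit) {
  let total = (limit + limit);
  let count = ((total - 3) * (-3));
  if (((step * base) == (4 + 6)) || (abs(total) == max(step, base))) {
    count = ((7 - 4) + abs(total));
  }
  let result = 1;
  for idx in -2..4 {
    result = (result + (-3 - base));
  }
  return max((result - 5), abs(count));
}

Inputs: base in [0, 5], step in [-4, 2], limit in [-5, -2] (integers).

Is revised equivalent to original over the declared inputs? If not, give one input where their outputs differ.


Run the pair on base=4, step=-4, limit=-2.
original: total becomes -4; next count becomes 21; next (((step * base) == (4 + 6)) || (abs(total) == max(step, base))) evaluates to true; next count becomes 7; next result becomes 1; next at idx=-2:; next result becomes -6; next at idx=-1:; next result becomes -13; next at idx=0:; next result becomes -20; next at idx=1:; next result becomes -27; next at idx=2:; next result becomes -34; next at idx=3:; next result becomes -41; next final value 7
revised: total becomes -4; next count becomes 21; next (!((!((4 + 6) == (step * base))) && (!(min(total, (-total)) == max(step, base))))) evaluates to false; next result becomes 1; next at idx=-2:; next result becomes -6; next at idx=-1:; next result becomes -13; next at idx=0:; next result becomes -20; next at idx=1:; next result becomes -27; next at idx=2:; next result becomes -34; next at idx=3:; next result becomes -41; next final value 21
7 and 21 differ, so these are not the same function on this domain.
verdict: not equivalent; witness: base=4, step=-4, limit=-2


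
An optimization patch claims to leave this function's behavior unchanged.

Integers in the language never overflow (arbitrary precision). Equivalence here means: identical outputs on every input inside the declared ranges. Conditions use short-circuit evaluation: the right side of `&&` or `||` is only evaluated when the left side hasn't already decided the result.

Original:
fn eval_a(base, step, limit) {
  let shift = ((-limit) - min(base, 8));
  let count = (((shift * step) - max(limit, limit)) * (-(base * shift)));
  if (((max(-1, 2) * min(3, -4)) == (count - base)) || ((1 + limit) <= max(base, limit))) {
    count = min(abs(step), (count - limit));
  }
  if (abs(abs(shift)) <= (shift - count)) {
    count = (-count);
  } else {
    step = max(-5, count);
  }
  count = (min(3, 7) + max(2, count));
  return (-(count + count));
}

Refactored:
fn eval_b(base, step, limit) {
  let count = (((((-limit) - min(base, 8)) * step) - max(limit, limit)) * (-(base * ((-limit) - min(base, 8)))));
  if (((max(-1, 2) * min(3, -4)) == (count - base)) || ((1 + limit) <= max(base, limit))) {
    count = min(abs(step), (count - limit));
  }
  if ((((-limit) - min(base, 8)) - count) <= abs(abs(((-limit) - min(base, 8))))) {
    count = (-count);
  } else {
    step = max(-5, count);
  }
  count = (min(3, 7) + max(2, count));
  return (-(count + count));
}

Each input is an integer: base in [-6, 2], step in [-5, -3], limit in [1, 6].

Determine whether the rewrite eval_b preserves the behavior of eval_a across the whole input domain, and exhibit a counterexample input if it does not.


The rewrite breaks on base=-6, step=-5, limit=1, where the results are -1566 and -10.
eval_a: shift := 5 | count := -780 | (((max(-1, 2) * min(3, -4)) == (count - base)) || ((1 + limit) <= max(base, limit))): false | (abs(abs(shift)) <= (shift - count)): true | count := 780 | count := 783 | result -1566
eval_b: count := -780 | (((max(-1, 2) * min(3, -4)) == (count - base)) || ((1 + limit) <= max(base, limit))): false | ((((-limit) - min(base, 8)) - count) <= abs(abs(((-limit) - min(base, 8))))): false | step := -5 | count := 5 | result -10
verdict: not equivalent; witness: base=-6, step=-5, limit=1
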